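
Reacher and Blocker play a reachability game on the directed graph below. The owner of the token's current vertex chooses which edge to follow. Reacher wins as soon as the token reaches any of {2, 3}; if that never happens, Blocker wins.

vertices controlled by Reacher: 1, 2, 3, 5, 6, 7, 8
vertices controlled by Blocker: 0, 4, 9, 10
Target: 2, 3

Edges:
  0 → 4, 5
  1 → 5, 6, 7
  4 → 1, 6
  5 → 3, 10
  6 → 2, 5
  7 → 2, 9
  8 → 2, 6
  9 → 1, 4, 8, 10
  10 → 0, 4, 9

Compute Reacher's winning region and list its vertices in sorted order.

0, 1, 2, 3, 4, 5, 6, 7, 8

A0 = {2, 3}
A1: add {5, 6, 7, 8} — 5 (Reacher) has 5→3; 6 (Reacher) has 6→2; 7 (Reacher) has 7→2; 8 (Reacher) has 8→2.
A2: add {1} — 1 (Reacher) has 1→5.
A3: add {4} — 4 (Blocker): all of {1, 6} already in.
A4: add {0} — 0 (Blocker): all of {4, 5} already in.
A5 = A4; e.g. 9 (Blocker) can still go to 10. Fixed point.
Reacher's winning region = {0, 1, 2, 3, 4, 5, 6, 7, 8}.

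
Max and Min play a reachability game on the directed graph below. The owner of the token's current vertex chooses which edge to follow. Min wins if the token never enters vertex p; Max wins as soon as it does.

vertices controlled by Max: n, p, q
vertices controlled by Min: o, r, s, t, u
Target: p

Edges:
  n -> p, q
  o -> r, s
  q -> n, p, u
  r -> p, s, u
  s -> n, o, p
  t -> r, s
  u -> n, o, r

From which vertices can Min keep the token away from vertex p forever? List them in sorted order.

o, r, s, t, u

A0 = {p}
A1: add {n, q} — n (Max) has n→p; q (Max) has q→p.
A2 = A1; e.g. o (Min) can still go to r. Fixed point.
Max's attractor = {n, p, q}; Min avoids the target exactly from the complement.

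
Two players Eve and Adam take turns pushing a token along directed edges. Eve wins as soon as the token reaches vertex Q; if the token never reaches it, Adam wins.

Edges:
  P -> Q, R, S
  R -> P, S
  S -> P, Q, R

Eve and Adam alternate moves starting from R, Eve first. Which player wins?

Adam

Track states (vertex, player-to-move).
A0 = {(Q,Eve), (Q,Adam)}
A1: add {(P,Eve), (S,Eve)}.
A2: add {(R,Adam)}.
A3 = A2; e.g. (P,Adam) stays out. (R,Eve) never enters ⇒ Adam avoids the target.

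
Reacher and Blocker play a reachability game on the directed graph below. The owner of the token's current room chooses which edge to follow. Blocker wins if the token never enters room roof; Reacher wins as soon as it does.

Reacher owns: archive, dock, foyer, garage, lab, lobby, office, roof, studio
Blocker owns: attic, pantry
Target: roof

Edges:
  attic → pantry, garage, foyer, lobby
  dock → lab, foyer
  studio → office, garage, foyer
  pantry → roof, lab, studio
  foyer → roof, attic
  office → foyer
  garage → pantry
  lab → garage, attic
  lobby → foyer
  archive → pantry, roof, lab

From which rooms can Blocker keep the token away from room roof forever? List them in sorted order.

attic, garage, lab, pantry

A0 = {roof}
A1: add {archive, foyer} — foyer (Reacher) has foyer→roof; archive (Reacher) has archive→roof.
A2: add {dock, lobby, office, studio} — office (Reacher) has office→foyer; dock (Reacher) has dock→foyer; studio (Reacher) has studio→foyer; lobby (Reacher) has lobby→foyer.
A3 = A2; e.g. pantry (Blocker) can still go to lab. Fixed point.
Reacher's attractor = {archive, dock, foyer, lobby, office, roof, studio}; Blocker avoids the target exactly from the complement.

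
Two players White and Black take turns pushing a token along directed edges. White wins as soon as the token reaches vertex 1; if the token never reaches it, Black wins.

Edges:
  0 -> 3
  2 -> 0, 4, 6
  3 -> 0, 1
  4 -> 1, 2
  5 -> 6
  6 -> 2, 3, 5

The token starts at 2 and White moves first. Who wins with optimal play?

White

Track states (vertex, player-to-move).
A0 = {(1,White), (1,Black)}
A1: add {(3,White), (4,White)}.
A2: add {(0,Black)}.
A3: add {(2,White)}.
(2,White) ∈ A3 ⇒ White forces the target.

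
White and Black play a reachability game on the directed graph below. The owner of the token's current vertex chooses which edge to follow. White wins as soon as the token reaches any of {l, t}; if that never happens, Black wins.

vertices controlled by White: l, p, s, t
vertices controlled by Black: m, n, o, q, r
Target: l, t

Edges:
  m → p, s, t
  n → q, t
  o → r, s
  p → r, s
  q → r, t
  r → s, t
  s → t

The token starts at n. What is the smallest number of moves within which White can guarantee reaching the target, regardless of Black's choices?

A0 = {l, t}
A1: add {s} — s (White) has s→t.
A2: add {p, r} — p (White) has p→s; r (Black): all of {s, t} already in.
A3: add {m, o, q} — m (Black): all of {p, s, t} already in; o (Black): all of {r, s} already in; q (Black): all of {r, t} already in.
A4: add {n} — n (Black): all of {q, t} already in.
A4 = all vertices. Fixed point.
n enters the attractor at level 4, so White can force the target in 4 moves from there.

4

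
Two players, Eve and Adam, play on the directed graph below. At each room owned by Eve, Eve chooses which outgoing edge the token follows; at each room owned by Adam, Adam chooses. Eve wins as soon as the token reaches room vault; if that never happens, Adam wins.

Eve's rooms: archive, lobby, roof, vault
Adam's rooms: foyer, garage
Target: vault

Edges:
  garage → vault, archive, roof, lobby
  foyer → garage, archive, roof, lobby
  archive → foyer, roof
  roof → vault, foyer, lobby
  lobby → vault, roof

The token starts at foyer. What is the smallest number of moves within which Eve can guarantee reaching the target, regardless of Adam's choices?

4

A0 = {vault}
A1: add {lobby, roof} — roof (Eve) has roof→vault; lobby (Eve) has lobby→vault.
A2: add {archive} — archive (Eve) has archive→roof.
A3: add {garage} — garage (Adam): all of {vault, archive, roof, lobby} already in.
A4: add {foyer} — foyer (Adam): all of {garage, archive, roof, lobby} already in.
A4 = all vertices. Fixed point.
foyer enters the attractor at level 4, so Eve can force the target in 4 moves from there.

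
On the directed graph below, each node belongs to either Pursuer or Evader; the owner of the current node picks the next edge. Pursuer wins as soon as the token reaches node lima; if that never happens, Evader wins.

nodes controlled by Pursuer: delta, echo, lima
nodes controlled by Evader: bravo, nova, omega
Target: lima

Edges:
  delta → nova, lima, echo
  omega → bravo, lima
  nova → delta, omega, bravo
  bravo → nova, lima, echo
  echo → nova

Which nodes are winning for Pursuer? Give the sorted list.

A0 = {lima}
A1: add {delta} — delta (Pursuer) has delta→lima.
A2 = A1; e.g. omega (Evader) can still go to bravo. Fixed point.
Pursuer's winning region = {delta, lima}.

delta, lima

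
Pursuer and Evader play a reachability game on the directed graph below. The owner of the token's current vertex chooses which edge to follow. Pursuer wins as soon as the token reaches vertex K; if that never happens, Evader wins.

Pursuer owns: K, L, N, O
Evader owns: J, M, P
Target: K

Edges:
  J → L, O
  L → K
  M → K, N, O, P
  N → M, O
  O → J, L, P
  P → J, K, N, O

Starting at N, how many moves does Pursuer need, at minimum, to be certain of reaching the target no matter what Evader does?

A0 = {K}
A1: add {L} — L (Pursuer) has L→K.
A2: add {O} — O (Pursuer) has O→L.
A3: add {J, N} — J (Evader): all of {L, O} already in; N (Pursuer) has N→O.
N enters the attractor at level 3, so Pursuer can force the target in 3 moves from there.

3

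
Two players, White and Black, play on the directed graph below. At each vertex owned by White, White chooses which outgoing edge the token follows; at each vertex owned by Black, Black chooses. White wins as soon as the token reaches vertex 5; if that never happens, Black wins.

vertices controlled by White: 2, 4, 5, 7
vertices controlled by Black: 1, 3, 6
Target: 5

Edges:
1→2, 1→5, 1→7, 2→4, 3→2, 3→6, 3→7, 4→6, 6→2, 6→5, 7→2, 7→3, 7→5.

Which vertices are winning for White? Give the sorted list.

5, 7

A0 = {5}
A1: add {7} — 7 (White) has 7→5.
A2 = A1; e.g. 1 (Black) can still go to 2. Fixed point.
White's winning region = {5, 7}.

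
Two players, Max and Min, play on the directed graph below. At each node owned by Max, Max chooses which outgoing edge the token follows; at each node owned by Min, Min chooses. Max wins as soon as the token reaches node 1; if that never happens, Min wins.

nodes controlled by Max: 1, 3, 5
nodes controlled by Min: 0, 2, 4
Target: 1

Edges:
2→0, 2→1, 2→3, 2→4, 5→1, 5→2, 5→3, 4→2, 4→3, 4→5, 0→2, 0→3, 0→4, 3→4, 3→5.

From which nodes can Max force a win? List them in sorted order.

A0 = {1}
A1: add {5} — 5 (Max) has 5→1.
A2: add {3} — 3 (Max) has 3→5.
A3 = A2; e.g. 0 (Min) can still go to 2. Fixed point.
Max's winning region = {1, 3, 5}.

1, 3, 5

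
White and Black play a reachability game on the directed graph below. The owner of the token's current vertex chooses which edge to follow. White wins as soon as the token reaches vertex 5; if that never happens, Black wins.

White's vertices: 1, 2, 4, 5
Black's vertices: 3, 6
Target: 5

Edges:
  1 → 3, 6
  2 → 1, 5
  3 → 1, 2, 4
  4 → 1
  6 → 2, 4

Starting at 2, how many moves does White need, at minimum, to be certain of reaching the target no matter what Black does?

A0 = {5}
A1: add {2} — 2 (White) has 2→5.
A2 = A1; e.g. 1 (White) has no edge into A1. Fixed point.
2 enters the attractor at level 1, so White can force the target in 1 move from there.

1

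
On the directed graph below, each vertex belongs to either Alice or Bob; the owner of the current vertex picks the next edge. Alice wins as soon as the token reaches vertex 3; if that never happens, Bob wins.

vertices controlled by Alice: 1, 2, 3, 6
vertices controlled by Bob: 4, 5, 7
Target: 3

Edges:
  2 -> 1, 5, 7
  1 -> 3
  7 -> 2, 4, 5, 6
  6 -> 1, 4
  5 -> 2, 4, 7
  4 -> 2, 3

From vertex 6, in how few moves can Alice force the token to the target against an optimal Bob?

A0 = {3}
A1: add {1} — 1 (Alice) has 1→3.
A2: add {2, 6} — 2 (Alice) has 2→1; 6 (Alice) has 6→1.
6 enters the attractor at level 2, so Alice can force the target in 2 moves from there.

2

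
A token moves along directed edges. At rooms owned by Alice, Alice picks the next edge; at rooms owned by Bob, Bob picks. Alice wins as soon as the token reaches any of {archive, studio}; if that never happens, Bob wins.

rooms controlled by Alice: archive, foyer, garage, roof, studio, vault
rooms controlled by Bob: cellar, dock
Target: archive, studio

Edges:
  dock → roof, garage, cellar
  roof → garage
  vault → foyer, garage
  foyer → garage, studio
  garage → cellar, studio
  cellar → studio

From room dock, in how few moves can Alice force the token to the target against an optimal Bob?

A0 = {archive, studio}
A1: add {cellar, foyer, garage} — foyer (Alice) has foyer→studio; garage (Alice) has garage→studio; cellar (Bob): all of {studio} already in.
A2: add {roof, vault} — roof (Alice) has roof→garage; vault (Alice) has vault→foyer.
A3: add {dock} — dock (Bob): all of {roof, garage, cellar} already in.
A3 = all vertices. Fixed point.
dock enters the attractor at level 3, so Alice can force the target in 3 moves from there.

3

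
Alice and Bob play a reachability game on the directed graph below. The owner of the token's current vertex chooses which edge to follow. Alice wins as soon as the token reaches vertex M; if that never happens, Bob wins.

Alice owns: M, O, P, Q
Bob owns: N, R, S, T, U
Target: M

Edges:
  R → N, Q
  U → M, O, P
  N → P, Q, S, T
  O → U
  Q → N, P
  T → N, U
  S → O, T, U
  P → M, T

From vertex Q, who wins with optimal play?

A0 = {M}
A1: add {P} — P (Alice) has P→M.
A2: add {Q} — Q (Alice) has Q→P.
A3 = A2; e.g. N (Bob) can still go to S. Fixed point.
Q ∈ A2, so Alice can force the target.

Alice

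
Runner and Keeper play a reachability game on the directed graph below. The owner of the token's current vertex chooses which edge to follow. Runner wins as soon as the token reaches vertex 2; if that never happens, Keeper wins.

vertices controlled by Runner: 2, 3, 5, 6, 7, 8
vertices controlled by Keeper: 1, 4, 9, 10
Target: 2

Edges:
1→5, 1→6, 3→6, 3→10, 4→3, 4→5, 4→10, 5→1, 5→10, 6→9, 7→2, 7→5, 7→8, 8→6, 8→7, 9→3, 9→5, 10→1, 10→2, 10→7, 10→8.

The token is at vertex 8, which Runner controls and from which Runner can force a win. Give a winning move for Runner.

A0 = {2}
A1: add {7} — 7 (Runner) has 7→2.
A2: add {8} — 8 (Runner) has 8→7.
A3 = A2; e.g. 1 (Keeper) can still go to 5. Fixed point.
From 8, successor 7 is in the attractor (rank 1); the other successor 6 is not.

7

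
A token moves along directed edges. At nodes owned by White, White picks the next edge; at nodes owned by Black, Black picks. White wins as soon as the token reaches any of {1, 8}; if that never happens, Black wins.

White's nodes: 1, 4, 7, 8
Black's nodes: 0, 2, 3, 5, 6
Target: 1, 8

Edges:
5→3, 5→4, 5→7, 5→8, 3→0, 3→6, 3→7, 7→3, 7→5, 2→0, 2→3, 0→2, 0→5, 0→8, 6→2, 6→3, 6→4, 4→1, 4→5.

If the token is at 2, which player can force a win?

A0 = {1, 8}
A1: add {4} — 4 (White) has 4→1.
A2 = A1; e.g. 0 (Black) can still go to 2. Fixed point.
2 never enters the attractor, so Black can avoid the target forever.

Black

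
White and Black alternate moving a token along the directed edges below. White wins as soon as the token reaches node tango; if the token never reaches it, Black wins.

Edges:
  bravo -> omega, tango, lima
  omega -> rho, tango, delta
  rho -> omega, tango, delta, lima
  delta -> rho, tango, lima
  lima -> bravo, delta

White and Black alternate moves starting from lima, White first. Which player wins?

Track states (vertex, player-to-move).
A0 = {(tango,White), (tango,Black)}
A1: add {(bravo,White), (omega,White), (rho,White), (delta,White)}.
A2: add {(omega,Black), (lima,Black)}.
A3 = A2; e.g. (bravo,Black) stays out. (lima,White) never enters ⇒ Black avoids the target.

Black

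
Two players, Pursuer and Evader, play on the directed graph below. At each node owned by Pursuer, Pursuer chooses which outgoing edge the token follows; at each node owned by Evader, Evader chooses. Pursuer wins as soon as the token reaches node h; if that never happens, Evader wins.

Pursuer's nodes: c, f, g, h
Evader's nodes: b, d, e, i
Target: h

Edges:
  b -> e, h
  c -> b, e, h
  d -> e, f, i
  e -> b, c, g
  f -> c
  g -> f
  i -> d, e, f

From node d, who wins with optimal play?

Evader

A0 = {h}
A1: add {c} — c (Pursuer) has c→h.
A2: add {f} — f (Pursuer) has f→c.
A3: add {g} — g (Pursuer) has g→f.
A4 = A3; e.g. b (Evader) can still go to e. Fixed point.
d never enters the attractor, so Evader can avoid the target forever.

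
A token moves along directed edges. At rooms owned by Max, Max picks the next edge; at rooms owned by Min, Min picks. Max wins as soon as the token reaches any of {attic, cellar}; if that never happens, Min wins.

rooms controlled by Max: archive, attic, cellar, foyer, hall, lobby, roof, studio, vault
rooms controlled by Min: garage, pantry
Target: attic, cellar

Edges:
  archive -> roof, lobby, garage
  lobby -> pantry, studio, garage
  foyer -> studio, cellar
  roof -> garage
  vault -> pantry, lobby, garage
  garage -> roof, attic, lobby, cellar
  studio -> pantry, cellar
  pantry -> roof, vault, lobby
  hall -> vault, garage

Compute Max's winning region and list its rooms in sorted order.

archive, attic, cellar, foyer, hall, lobby, studio, vault

A0 = {attic, cellar}
A1: add {foyer, studio} — studio (Max) has studio→cellar; foyer (Max) has foyer→cellar.
A2: add {lobby} — lobby (Max) has lobby→studio.
A3: add {archive, vault} — archive (Max) has archive→lobby; vault (Max) has vault→lobby.
A4: add {hall} — hall (Max) has hall→vault.
A5 = A4; e.g. roof (Max) has no edge into A4. Fixed point.
Max's winning region = {archive, attic, cellar, foyer, hall, lobby, studio, vault}.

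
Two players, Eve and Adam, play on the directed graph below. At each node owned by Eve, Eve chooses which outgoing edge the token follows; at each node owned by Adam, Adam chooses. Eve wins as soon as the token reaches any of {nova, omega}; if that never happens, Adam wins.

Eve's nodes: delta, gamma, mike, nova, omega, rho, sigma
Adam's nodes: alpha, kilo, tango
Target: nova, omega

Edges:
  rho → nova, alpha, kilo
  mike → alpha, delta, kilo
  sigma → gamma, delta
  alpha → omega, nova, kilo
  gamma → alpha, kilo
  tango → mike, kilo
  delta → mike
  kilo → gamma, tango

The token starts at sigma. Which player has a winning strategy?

A0 = {nova, omega}
A1: add {rho} — rho (Eve) has rho→nova.
A2 = A1; e.g. mike (Eve) has no edge into A1. Fixed point.
sigma never enters the attractor, so Adam can avoid the target forever.

Adam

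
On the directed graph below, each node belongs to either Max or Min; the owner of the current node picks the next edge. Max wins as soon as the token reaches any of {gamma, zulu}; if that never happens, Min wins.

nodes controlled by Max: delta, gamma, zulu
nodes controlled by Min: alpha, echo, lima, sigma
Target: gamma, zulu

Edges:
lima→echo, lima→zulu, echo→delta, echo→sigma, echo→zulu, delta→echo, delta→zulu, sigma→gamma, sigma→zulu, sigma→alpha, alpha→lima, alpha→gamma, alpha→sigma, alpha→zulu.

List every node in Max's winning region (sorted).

A0 = {gamma, zulu}
A1: add {delta} — delta (Max) has delta→zulu.
A2 = A1; e.g. lima (Min) can still go to echo. Fixed point.
Max's winning region = {delta, gamma, zulu}.

delta, gamma, zulu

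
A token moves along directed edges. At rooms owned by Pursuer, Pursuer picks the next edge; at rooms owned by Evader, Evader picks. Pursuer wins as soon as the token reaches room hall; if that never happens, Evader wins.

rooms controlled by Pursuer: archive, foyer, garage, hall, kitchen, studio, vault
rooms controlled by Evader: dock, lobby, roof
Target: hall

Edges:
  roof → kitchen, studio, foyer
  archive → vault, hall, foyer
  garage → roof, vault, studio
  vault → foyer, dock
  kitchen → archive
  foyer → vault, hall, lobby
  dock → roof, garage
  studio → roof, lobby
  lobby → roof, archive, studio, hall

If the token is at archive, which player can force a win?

A0 = {hall}
A1: add {archive, foyer} — archive (Pursuer) has archive→hall; foyer (Pursuer) has foyer→hall.
archive ∈ A1, so Pursuer can force the target.

Pursuer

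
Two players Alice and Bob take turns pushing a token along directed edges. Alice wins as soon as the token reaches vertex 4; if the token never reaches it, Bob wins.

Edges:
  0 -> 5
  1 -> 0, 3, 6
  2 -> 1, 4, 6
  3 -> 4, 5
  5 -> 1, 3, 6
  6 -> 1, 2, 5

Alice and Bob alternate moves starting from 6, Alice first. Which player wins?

Track states (vertex, player-to-move).
A0 = {(4,Alice), (4,Bob)}
A1: add {(2,Alice), (3,Alice)}.
A2 = A1; e.g. (0,Alice) stays out. (6,Alice) never enters ⇒ Bob avoids the target.

Bob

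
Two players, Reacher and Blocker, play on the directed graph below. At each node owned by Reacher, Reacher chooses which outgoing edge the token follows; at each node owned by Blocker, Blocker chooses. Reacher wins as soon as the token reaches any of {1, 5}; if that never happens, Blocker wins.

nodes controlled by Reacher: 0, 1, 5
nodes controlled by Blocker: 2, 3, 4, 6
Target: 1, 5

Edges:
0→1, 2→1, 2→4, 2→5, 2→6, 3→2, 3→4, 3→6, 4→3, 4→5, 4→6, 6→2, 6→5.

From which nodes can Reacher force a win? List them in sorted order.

A0 = {1, 5}
A1: add {0} — 0 (Reacher) has 0→1.
A2 = A1; e.g. 2 (Blocker) can still go to 4. Fixed point.
Reacher's winning region = {0, 1, 5}.

0, 1, 5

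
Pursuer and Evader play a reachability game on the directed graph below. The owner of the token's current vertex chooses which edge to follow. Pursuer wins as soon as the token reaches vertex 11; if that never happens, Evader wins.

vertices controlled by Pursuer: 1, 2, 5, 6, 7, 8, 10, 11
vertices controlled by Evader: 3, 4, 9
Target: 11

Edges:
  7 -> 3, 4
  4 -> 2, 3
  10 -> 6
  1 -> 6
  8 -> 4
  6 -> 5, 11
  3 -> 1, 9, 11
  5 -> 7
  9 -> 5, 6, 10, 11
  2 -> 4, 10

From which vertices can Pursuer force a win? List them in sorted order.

1, 2, 6, 10, 11

A0 = {11}
A1: add {6} — 6 (Pursuer) has 6→11.
A2: add {1, 10} — 1 (Pursuer) has 1→6; 10 (Pursuer) has 10→6.
A3: add {2} — 2 (Pursuer) has 2→10.
A4 = A3; e.g. 3 (Evader) can still go to 9. Fixed point.
Pursuer's winning region = {1, 2, 6, 10, 11}.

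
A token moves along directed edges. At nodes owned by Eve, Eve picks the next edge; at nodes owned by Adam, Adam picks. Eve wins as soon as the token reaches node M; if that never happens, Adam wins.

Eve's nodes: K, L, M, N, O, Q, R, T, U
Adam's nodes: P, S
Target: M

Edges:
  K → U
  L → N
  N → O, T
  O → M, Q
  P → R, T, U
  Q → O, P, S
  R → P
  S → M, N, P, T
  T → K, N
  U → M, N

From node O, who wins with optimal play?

A0 = {M}
A1: add {O, U} — O (Eve) has O→M; U (Eve) has U→M.
O ∈ A1, so Eve can force the target.

Eve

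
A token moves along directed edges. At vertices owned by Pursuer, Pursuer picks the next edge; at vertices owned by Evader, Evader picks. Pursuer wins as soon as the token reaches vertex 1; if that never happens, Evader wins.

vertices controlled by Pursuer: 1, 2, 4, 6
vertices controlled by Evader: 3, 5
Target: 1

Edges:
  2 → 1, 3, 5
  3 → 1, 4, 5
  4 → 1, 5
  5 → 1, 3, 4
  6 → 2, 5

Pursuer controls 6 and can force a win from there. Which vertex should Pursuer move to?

2

A0 = {1}
A1: add {2, 4} — 2 (Pursuer) has 2→1; 4 (Pursuer) has 4→1.
A2: add {6} — 6 (Pursuer) has 6→2.
A3 = A2; e.g. 3 (Evader) can still go to 5. Fixed point.
From 6, successor 2 is in the attractor (rank 1); the other successor 5 is not.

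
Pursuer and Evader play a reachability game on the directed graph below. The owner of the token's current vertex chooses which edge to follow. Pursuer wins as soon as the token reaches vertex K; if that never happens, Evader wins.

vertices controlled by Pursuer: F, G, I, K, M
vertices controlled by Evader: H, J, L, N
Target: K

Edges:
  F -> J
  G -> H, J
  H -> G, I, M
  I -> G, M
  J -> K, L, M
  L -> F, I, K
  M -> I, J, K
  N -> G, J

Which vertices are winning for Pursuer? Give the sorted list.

A0 = {K}
A1: add {M} — M (Pursuer) has M→K.
A2: add {I} — I (Pursuer) has I→M.
A3 = A2; e.g. F (Pursuer) has no edge into A2. Fixed point.
Pursuer's winning region = {I, K, M}.

I, K, M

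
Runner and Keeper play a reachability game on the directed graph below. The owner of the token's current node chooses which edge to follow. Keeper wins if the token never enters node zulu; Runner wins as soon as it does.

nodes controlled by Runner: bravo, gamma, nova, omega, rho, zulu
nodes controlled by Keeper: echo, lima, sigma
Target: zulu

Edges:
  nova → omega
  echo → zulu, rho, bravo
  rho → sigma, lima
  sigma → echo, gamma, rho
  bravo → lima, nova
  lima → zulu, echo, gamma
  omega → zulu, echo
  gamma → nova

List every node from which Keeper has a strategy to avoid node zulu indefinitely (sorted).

A0 = {zulu}
A1: add {omega} — omega (Runner) has omega→zulu.
A2: add {nova} — nova (Runner) has nova→omega.
A3: add {bravo, gamma} — gamma (Runner) has gamma→nova; bravo (Runner) has bravo→nova.
A4 = A3; e.g. echo (Keeper) can still go to rho. Fixed point.
Runner's attractor = {bravo, gamma, nova, omega, zulu}; Keeper avoids the target exactly from the complement.

echo, lima, rho, sigma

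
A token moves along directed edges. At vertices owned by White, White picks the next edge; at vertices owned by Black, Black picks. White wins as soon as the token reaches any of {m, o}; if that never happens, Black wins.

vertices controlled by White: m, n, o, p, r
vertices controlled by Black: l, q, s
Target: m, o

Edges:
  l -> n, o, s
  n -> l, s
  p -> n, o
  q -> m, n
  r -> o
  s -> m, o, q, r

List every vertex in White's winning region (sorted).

m, o, p, r

A0 = {m, o}
A1: add {p, r} — p (White) has p→o; r (White) has r→o.
A2 = A1; e.g. l (Black) can still go to n. Fixed point.
White's winning region = {m, o, p, r}.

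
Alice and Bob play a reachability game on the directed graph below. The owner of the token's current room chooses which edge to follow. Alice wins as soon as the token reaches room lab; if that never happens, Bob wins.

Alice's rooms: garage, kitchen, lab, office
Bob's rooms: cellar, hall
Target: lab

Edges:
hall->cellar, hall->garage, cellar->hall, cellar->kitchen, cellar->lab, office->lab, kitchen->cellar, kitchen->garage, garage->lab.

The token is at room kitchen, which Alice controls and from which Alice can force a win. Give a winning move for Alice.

A0 = {lab}
A1: add {garage, office} — office (Alice) has office→lab; garage (Alice) has garage→lab.
A2: add {kitchen} — kitchen (Alice) has kitchen→garage.
A3 = A2; e.g. hall (Bob) can still go to cellar. Fixed point.
From kitchen, successor garage is in the attractor (rank 1); the other successor cellar is not.

garage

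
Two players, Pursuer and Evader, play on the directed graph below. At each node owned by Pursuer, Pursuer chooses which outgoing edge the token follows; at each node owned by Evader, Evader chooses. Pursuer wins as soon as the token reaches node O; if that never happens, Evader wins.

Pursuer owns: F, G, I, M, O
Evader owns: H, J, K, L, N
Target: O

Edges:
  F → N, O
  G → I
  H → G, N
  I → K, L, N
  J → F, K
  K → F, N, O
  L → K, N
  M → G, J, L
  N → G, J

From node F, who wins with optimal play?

Pursuer

A0 = {O}
A1: add {F} — F (Pursuer) has F→O.
A2 = A1; e.g. G (Pursuer) has no edge into A1. Fixed point.
F ∈ A1, so Pursuer can force the target.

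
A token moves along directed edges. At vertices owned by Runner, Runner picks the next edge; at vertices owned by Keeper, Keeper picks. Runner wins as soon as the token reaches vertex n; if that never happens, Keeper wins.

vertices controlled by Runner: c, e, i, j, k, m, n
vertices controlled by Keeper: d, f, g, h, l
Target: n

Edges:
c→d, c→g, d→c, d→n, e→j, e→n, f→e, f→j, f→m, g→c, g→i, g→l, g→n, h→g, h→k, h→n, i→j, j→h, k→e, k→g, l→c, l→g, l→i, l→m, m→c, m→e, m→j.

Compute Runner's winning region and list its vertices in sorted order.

A0 = {n}
A1: add {e} — e (Runner) has e→n.
A2: add {k, m} — k (Runner) has k→e; m (Runner) has m→e.
A3 = A2; e.g. c (Runner) has no edge into A2. Fixed point.
Runner's winning region = {e, k, m, n}.

e, k, m, n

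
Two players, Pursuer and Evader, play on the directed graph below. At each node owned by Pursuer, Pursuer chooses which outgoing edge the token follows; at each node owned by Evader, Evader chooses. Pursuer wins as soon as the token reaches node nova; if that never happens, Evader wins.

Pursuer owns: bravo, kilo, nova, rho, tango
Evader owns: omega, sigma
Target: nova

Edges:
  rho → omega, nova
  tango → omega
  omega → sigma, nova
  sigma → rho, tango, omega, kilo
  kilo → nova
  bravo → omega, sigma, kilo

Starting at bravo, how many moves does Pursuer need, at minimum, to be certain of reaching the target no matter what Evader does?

2

A0 = {nova}
A1: add {kilo, rho} — rho (Pursuer) has rho→nova; kilo (Pursuer) has kilo→nova.
A2: add {bravo} — bravo (Pursuer) has bravo→kilo.
A3 = A2; e.g. tango (Pursuer) has no edge into A2. Fixed point.
bravo enters the attractor at level 2, so Pursuer can force the target in 2 moves from there.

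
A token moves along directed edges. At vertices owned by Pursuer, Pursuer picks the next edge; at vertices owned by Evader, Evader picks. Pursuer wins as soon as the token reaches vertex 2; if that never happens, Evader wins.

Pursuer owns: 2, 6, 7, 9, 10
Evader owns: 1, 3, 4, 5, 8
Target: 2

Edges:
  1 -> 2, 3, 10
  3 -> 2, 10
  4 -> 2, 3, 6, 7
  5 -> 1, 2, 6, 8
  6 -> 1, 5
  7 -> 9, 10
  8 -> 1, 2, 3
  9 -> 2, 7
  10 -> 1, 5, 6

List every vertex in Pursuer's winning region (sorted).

2, 7, 9

A0 = {2}
A1: add {9} — 9 (Pursuer) has 9→2.
A2: add {7} — 7 (Pursuer) has 7→9.
A3 = A2; e.g. 1 (Evader) can still go to 3. Fixed point.
Pursuer's winning region = {2, 7, 9}.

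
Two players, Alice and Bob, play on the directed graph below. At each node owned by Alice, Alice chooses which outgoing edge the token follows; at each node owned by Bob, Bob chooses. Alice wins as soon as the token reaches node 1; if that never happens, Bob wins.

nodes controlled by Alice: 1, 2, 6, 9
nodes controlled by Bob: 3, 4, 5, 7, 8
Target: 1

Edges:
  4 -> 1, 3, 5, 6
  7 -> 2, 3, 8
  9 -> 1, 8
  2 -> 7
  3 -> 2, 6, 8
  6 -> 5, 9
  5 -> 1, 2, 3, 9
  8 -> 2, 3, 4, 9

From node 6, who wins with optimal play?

Alice

A0 = {1}
A1: add {9} — 9 (Alice) has 9→1.
A2: add {6} — 6 (Alice) has 6→9.
A3 = A2; e.g. 2 (Alice) has no edge into A2. Fixed point.
6 ∈ A2, so Alice can force the target.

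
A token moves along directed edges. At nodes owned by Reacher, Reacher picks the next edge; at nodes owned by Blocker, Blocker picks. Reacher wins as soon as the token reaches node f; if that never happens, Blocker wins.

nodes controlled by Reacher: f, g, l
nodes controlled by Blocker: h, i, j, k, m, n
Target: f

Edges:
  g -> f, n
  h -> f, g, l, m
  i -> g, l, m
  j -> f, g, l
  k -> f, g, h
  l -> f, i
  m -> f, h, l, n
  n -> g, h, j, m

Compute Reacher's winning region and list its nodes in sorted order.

f, g, j, l

A0 = {f}
A1: add {g, l} — g (Reacher) has g→f; l (Reacher) has l→f.
A2: add {j} — j (Blocker): all of {f, g, l} already in.
A3 = A2; e.g. h (Blocker) can still go to m. Fixed point.
Reacher's winning region = {f, g, j, l}.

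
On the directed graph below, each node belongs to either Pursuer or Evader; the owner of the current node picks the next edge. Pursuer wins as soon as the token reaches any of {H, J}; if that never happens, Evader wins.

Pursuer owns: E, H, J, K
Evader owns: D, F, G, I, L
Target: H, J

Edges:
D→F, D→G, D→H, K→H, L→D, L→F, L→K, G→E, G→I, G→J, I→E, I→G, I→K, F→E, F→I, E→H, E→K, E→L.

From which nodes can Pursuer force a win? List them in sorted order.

A0 = {H, J}
A1: add {E, K} — E (Pursuer) has E→H; K (Pursuer) has K→H.
A2 = A1; e.g. D (Evader) can still go to F. Fixed point.
Pursuer's winning region = {E, H, J, K}.

E, H, J, K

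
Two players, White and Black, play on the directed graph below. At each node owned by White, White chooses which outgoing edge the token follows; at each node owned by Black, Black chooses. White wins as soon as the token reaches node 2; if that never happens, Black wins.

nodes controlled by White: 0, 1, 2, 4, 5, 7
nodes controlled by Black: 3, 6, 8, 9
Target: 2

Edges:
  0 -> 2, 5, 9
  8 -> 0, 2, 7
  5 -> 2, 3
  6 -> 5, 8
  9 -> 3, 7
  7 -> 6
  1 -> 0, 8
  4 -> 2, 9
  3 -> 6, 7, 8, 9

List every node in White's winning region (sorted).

A0 = {2}
A1: add {0, 4, 5} — 0 (White) has 0→2; 4 (White) has 4→2; 5 (White) has 5→2.
A2: add {1} — 1 (White) has 1→0.
A3 = A2; e.g. 3 (Black) can still go to 6. Fixed point.
White's winning region = {0, 1, 2, 4, 5}.

0, 1, 2, 4, 5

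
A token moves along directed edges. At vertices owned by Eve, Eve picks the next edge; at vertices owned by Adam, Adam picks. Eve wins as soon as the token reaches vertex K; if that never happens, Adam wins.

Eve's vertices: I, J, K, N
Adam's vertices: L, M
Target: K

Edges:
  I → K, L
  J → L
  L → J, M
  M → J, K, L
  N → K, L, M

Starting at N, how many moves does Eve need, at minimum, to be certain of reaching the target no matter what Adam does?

1

A0 = {K}
A1: add {I, N} — I (Eve) has I→K; N (Eve) has N→K.
A2 = A1; e.g. J (Eve) has no edge into A1. Fixed point.
N enters the attractor at level 1, so Eve can force the target in 1 move from there.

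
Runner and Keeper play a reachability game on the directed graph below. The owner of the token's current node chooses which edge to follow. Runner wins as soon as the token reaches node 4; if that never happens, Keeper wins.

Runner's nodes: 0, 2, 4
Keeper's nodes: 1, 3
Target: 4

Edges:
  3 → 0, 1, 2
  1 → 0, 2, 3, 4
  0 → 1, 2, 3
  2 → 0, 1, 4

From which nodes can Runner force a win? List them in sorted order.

0, 2, 4

A0 = {4}
A1: add {2} — 2 (Runner) has 2→4.
A2: add {0} — 0 (Runner) has 0→2.
A3 = A2; e.g. 1 (Keeper) can still go to 3. Fixed point.
Runner's winning region = {0, 2, 4}.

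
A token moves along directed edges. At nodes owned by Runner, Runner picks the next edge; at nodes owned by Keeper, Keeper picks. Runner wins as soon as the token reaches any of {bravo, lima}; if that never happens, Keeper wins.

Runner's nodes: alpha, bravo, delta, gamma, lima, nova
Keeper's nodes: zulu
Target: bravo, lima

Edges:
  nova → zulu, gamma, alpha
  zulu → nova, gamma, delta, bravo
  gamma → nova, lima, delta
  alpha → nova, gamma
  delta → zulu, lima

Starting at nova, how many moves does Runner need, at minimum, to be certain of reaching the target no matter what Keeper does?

A0 = {bravo, lima}
A1: add {delta, gamma} — gamma (Runner) has gamma→lima; delta (Runner) has delta→lima.
A2: add {alpha, nova} — nova (Runner) has nova→gamma; alpha (Runner) has alpha→gamma.
nova enters the attractor at level 2, so Runner can force the target in 2 moves from there.

2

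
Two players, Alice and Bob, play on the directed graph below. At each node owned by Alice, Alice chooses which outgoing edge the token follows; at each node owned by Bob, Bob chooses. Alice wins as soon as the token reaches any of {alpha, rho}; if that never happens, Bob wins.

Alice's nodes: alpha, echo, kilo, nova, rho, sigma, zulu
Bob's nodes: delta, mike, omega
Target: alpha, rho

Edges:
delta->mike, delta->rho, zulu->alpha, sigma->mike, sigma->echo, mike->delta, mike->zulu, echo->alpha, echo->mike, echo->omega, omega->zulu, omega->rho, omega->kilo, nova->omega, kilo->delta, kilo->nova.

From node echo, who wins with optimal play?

Alice

A0 = {alpha, rho}
A1: add {echo, zulu} — zulu (Alice) has zulu→alpha; echo (Alice) has echo→alpha.
echo ∈ A1, so Alice can force the target.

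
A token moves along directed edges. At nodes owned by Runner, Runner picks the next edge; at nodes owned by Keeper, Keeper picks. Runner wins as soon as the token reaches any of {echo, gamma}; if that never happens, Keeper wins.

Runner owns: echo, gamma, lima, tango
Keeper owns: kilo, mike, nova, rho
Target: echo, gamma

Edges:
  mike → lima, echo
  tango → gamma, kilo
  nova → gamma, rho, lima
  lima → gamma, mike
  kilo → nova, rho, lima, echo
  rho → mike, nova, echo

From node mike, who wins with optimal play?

Runner

A0 = {echo, gamma}
A1: add {lima, tango} — lima (Runner) has lima→gamma; tango (Runner) has tango→gamma.
A2: add {mike} — mike (Keeper): all of {lima, echo} already in.
A3 = A2; e.g. kilo (Keeper) can still go to nova. Fixed point.
mike ∈ A2, so Runner can force the target.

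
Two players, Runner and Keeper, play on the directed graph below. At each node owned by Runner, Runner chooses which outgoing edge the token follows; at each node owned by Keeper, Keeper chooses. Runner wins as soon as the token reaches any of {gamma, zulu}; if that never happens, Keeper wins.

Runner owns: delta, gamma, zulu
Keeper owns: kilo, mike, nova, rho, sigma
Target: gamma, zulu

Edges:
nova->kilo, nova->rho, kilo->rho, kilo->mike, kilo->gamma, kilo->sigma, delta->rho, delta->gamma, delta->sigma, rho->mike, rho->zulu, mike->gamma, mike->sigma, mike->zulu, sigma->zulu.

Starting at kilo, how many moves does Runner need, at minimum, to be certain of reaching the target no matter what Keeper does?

4

A0 = {gamma, zulu}
A1: add {delta, sigma} — delta (Runner) has delta→gamma; sigma (Keeper): all of {zulu} already in.
A2: add {mike} — mike (Keeper): all of {gamma, sigma, zulu} already in.
A3: add {rho} — rho (Keeper): all of {mike, zulu} already in.
A4: add {kilo} — kilo (Keeper): all of {rho, mike, gamma, sigma} already in.
kilo enters the attractor at level 4, so Runner can force the target in 4 moves from there.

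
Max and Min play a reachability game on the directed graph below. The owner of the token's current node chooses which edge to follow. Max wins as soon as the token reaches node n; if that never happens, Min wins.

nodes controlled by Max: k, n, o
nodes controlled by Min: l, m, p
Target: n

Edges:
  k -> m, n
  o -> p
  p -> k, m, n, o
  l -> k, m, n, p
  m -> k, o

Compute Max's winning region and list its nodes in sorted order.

A0 = {n}
A1: add {k} — k (Max) has k→n.
A2 = A1; e.g. l (Min) can still go to m. Fixed point.
Max's winning region = {k, n}.

k, n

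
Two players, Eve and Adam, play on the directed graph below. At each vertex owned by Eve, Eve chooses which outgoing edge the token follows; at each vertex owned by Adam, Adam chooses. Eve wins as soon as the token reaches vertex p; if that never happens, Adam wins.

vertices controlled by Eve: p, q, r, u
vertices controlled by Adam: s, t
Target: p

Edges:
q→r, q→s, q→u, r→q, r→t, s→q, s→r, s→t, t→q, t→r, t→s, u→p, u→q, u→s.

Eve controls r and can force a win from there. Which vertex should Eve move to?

q

A0 = {p}
A1: add {u} — u (Eve) has u→p.
A2: add {q} — q (Eve) has q→u.
A3: add {r} — r (Eve) has r→q.
A4 = A3; e.g. s (Adam) can still go to t. Fixed point.
From r, successor q is in the attractor (rank 2); the other successor t is not.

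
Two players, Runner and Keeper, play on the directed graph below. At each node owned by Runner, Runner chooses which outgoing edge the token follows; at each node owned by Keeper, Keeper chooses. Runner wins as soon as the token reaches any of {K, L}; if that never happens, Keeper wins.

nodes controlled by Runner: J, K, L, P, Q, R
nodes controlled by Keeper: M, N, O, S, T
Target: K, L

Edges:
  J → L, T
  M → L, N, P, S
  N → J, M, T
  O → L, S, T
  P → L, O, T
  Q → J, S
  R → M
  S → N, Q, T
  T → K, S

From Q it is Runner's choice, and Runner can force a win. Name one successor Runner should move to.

J

A0 = {K, L}
A1: add {J, P} — J (Runner) has J→L; P (Runner) has P→L.
A2: add {Q} — Q (Runner) has Q→J.
A3 = A2; e.g. M (Keeper) can still go to N. Fixed point.
From Q, successor J is in the attractor (rank 1); the other successor S is not.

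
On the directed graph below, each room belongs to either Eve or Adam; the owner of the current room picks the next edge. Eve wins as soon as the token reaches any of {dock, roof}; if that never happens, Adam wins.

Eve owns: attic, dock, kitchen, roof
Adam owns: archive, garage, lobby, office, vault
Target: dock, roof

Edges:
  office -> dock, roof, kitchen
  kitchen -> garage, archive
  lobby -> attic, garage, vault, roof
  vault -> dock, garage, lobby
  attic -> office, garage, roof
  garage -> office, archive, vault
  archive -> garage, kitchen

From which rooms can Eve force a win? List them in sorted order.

A0 = {dock, roof}
A1: add {attic} — attic (Eve) has attic→roof.
A2 = A1; e.g. office (Adam) can still go to kitchen. Fixed point.
Eve's winning region = {attic, dock, roof}.

attic, dock, roof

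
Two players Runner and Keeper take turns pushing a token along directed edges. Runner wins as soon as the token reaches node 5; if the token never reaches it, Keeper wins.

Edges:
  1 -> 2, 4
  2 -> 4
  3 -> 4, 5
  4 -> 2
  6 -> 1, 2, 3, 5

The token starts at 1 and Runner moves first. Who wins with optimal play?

Keeper

Track states (vertex, player-to-move).
A0 = {(5,Runner), (5,Keeper)}
A1: add {(3,Runner), (6,Runner)}.
A2 = A1; e.g. (1,Runner) stays out. (1,Runner) never enters ⇒ Keeper avoids the target.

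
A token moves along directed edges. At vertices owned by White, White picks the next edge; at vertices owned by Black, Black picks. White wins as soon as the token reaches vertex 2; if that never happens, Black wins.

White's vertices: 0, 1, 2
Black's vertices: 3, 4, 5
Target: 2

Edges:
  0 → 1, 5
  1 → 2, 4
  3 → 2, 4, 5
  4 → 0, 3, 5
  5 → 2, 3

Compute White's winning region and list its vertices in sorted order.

0, 1, 2

A0 = {2}
A1: add {1} — 1 (White) has 1→2.
A2: add {0} — 0 (White) has 0→1.
A3 = A2; e.g. 3 (Black) can still go to 4. Fixed point.
White's winning region = {0, 1, 2}.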